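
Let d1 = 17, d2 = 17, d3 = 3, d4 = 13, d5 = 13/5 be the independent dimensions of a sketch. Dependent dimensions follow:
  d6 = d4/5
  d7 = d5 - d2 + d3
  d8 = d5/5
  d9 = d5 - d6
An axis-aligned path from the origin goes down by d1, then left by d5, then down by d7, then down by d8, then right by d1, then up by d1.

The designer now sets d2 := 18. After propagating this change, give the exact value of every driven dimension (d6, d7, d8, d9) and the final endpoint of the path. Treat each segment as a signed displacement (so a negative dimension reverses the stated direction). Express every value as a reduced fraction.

Apply edit: d2 := 18
  d6 = d4/5 = 13/5
  d7 = d5 - d2 + d3 = -62/5
  d8 = d5/5 = 13/25
  d9 = d5 - d6 = 0
Walk from origin (0, 0):
  seg 1: down by d1 = 17 → (0, -17)
  seg 2: left by d5 = 13/5 → (-13/5, -17)
  seg 3: down by d7 = -62/5 → (-13/5, -23/5)
  seg 4: down by d8 = 13/25 → (-13/5, -128/25)
  seg 5: right by d1 = 17 → (72/5, -128/25)
  seg 6: up by d1 = 17 → (72/5, 297/25)

d6 = 13/5
d7 = -62/5
d8 = 13/25
d9 = 0
endpoint = (72/5, 297/25)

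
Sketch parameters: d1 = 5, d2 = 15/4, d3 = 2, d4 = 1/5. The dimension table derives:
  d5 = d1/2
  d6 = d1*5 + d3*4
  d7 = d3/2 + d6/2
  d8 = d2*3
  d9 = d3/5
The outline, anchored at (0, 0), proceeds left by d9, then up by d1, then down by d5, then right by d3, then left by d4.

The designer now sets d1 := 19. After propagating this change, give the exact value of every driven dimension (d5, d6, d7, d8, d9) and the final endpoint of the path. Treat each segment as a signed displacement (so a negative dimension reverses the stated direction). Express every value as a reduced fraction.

d5 = 19/2
d6 = 103
d7 = 105/2
d8 = 45/4
d9 = 2/5
endpoint = (7/5, 19/2)

Apply edit: d1 := 19
  d5 = d1/2 = 19/2
  d6 = d1*5 + d3*4 = 103
  d7 = d3/2 + d6/2 = 105/2
  d8 = d2*3 = 45/4
  d9 = d3/5 = 2/5
Walk from origin (0, 0):
  seg 1: left by d9 = 2/5 → (-2/5, 0)
  seg 2: up by d1 = 19 → (-2/5, 19)
  seg 3: down by d5 = 19/2 → (-2/5, 19/2)
  seg 4: right by d3 = 2 → (8/5, 19/2)
  seg 5: left by d4 = 1/5 → (7/5, 19/2)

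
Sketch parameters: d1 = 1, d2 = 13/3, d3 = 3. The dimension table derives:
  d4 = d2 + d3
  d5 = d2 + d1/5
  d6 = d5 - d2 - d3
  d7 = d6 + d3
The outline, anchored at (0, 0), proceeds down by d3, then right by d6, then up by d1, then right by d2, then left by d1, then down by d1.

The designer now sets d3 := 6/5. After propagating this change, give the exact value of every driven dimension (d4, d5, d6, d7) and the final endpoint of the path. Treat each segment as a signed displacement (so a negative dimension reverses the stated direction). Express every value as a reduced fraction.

Apply edit: d3 := 6/5
  d4 = d2 + d3 = 83/15
  d5 = d2 + d1/5 = 68/15
  d6 = d5 - d2 - d3 = -1
  d7 = d6 + d3 = 1/5
Walk from origin (0, 0):
  seg 1: down by d3 = 6/5 → (0, -6/5)
  seg 2: right by d6 = -1 → (-1, -6/5)
  seg 3: up by d1 = 1 → (-1, -1/5)
  seg 4: right by d2 = 13/3 → (10/3, -1/5)
  seg 5: left by d1 = 1 → (7/3, -1/5)
  seg 6: down by d1 = 1 → (7/3, -6/5)

d4 = 83/15
d5 = 68/15
d6 = -1
d7 = 1/5
endpoint = (7/3, -6/5)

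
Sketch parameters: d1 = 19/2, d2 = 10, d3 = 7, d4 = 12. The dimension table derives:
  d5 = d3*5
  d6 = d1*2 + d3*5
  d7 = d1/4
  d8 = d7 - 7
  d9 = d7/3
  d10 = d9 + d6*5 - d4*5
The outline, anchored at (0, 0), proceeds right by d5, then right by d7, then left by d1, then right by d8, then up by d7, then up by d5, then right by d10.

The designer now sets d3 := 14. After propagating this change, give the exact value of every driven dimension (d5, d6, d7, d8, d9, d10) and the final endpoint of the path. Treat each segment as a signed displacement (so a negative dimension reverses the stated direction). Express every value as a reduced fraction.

d5 = 70
d6 = 89
d7 = 19/8
d8 = -37/8
d9 = 19/24
d10 = 9259/24
endpoint = (10657/24, 579/8)

Apply edit: d3 := 14
  d5 = d3*5 = 70
  d6 = d1*2 + d3*5 = 89
  d7 = d1/4 = 19/8
  d8 = d7 - 7 = -37/8
  d9 = d7/3 = 19/24
  d10 = d9 + d6*5 - d4*5 = 9259/24
Walk from origin (0, 0):
  seg 1: right by d5 = 70 → (70, 0)
  seg 2: right by d7 = 19/8 → (579/8, 0)
  seg 3: left by d1 = 19/2 → (503/8, 0)
  seg 4: right by d8 = -37/8 → (233/4, 0)
  seg 5: up by d7 = 19/8 → (233/4, 19/8)
  seg 6: up by d5 = 70 → (233/4, 579/8)
  seg 7: right by d10 = 9259/24 → (10657/24, 579/8)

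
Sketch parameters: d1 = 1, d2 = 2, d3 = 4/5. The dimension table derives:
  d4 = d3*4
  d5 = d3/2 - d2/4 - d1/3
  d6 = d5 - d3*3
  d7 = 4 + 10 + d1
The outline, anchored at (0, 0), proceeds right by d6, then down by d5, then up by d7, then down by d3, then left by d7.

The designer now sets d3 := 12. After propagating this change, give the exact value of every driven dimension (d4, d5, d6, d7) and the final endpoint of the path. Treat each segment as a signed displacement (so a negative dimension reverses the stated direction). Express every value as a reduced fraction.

d4 = 48
d5 = 31/6
d6 = -185/6
d7 = 15
endpoint = (-275/6, -13/6)

Apply edit: d3 := 12
  d4 = d3*4 = 48
  d5 = d3/2 - d2/4 - d1/3 = 31/6
  d6 = d5 - d3*3 = -185/6
  d7 = 4 + 10 + d1 = 15
Walk from origin (0, 0):
  seg 1: right by d6 = -185/6 → (-185/6, 0)
  seg 2: down by d5 = 31/6 → (-185/6, -31/6)
  seg 3: up by d7 = 15 → (-185/6, 59/6)
  seg 4: down by d3 = 12 → (-185/6, -13/6)
  seg 5: left by d7 = 15 → (-275/6, -13/6)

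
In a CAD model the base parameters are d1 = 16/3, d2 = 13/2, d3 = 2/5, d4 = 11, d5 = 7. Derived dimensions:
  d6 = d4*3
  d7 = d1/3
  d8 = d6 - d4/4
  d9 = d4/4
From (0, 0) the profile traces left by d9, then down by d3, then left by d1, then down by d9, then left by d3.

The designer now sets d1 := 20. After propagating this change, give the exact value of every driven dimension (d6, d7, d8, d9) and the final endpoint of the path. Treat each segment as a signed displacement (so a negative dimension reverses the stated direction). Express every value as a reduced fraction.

Apply edit: d1 := 20
  d6 = d4*3 = 33
  d7 = d1/3 = 20/3
  d8 = d6 - d4/4 = 121/4
  d9 = d4/4 = 11/4
Walk from origin (0, 0):
  seg 1: left by d9 = 11/4 → (-11/4, 0)
  seg 2: down by d3 = 2/5 → (-11/4, -2/5)
  seg 3: left by d1 = 20 → (-91/4, -2/5)
  seg 4: down by d9 = 11/4 → (-91/4, -63/20)
  seg 5: left by d3 = 2/5 → (-463/20, -63/20)

d6 = 33
d7 = 20/3
d8 = 121/4
d9 = 11/4
endpoint = (-463/20, -63/20)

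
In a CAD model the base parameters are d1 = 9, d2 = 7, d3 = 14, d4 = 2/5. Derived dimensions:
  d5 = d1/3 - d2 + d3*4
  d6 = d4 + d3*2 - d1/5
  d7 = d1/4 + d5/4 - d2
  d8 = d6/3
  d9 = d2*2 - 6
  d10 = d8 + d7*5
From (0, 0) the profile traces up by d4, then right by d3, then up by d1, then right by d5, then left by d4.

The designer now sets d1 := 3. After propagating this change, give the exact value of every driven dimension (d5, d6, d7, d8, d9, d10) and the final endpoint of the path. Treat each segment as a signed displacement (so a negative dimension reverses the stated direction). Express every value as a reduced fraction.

Apply edit: d1 := 3
  d5 = d1/3 - d2 + d3*4 = 50
  d6 = d4 + d3*2 - d1/5 = 139/5
  d7 = d1/4 + d5/4 - d2 = 25/4
  d8 = d6/3 = 139/15
  d9 = d2*2 - 6 = 8
  d10 = d8 + d7*5 = 2431/60
Walk from origin (0, 0):
  seg 1: up by d4 = 2/5 → (0, 2/5)
  seg 2: right by d3 = 14 → (14, 2/5)
  seg 3: up by d1 = 3 → (14, 17/5)
  seg 4: right by d5 = 50 → (64, 17/5)
  seg 5: left by d4 = 2/5 → (318/5, 17/5)

d5 = 50
d6 = 139/5
d7 = 25/4
d8 = 139/15
d9 = 8
d10 = 2431/60
endpoint = (318/5, 17/5)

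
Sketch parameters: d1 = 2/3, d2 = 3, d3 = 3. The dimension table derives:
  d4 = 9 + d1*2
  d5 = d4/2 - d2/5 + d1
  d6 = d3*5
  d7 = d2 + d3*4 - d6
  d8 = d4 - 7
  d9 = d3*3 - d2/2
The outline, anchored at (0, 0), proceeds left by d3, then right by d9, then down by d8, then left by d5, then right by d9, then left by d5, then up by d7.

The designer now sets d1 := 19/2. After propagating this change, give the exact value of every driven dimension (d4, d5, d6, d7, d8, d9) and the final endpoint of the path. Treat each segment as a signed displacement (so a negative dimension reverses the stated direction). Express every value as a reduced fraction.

d4 = 28
d5 = 229/10
d6 = 15
d7 = 0
d8 = 21
d9 = 15/2
endpoint = (-169/5, -21)

Apply edit: d1 := 19/2
  d4 = 9 + d1*2 = 28
  d5 = d4/2 - d2/5 + d1 = 229/10
  d6 = d3*5 = 15
  d7 = d2 + d3*4 - d6 = 0
  d8 = d4 - 7 = 21
  d9 = d3*3 - d2/2 = 15/2
Walk from origin (0, 0):
  seg 1: left by d3 = 3 → (-3, 0)
  seg 2: right by d9 = 15/2 → (9/2, 0)
  seg 3: down by d8 = 21 → (9/2, -21)
  seg 4: left by d5 = 229/10 → (-92/5, -21)
  seg 5: right by d9 = 15/2 → (-109/10, -21)
  seg 6: left by d5 = 229/10 → (-169/5, -21)
  seg 7: up by d7 = 0 → (-169/5, -21)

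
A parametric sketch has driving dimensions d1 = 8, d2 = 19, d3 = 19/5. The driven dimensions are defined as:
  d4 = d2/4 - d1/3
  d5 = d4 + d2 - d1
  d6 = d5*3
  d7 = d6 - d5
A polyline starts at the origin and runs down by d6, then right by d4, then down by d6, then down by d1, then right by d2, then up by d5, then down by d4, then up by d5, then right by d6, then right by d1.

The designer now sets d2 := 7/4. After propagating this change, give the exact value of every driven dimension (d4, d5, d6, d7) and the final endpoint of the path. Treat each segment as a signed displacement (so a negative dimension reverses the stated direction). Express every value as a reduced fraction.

d4 = -107/48
d5 = -407/48
d6 = -407/16
d7 = -407/24
endpoint = (-215/12, 1351/48)

Apply edit: d2 := 7/4
  d4 = d2/4 - d1/3 = -107/48
  d5 = d4 + d2 - d1 = -407/48
  d6 = d5*3 = -407/16
  d7 = d6 - d5 = -407/24
Walk from origin (0, 0):
  seg 1: down by d6 = -407/16 → (0, 407/16)
  seg 2: right by d4 = -107/48 → (-107/48, 407/16)
  seg 3: down by d6 = -407/16 → (-107/48, 407/8)
  seg 4: down by d1 = 8 → (-107/48, 343/8)
  seg 5: right by d2 = 7/4 → (-23/48, 343/8)
  seg 6: up by d5 = -407/48 → (-23/48, 1651/48)
  seg 7: down by d4 = -107/48 → (-23/48, 293/8)
  seg 8: up by d5 = -407/48 → (-23/48, 1351/48)
  seg 9: right by d6 = -407/16 → (-311/12, 1351/48)
  seg 10: right by d1 = 8 → (-215/12, 1351/48)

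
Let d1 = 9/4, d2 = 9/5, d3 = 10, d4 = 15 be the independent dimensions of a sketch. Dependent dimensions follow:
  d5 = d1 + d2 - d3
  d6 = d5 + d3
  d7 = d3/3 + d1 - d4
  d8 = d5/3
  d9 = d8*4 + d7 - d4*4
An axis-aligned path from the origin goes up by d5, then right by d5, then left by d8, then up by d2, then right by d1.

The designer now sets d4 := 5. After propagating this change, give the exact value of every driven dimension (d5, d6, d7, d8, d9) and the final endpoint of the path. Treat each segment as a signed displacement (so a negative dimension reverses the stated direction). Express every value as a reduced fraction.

d5 = -119/20
d6 = 81/20
d7 = 7/12
d8 = -119/60
d9 = -547/20
endpoint = (-103/60, -83/20)

Apply edit: d4 := 5
  d5 = d1 + d2 - d3 = -119/20
  d6 = d5 + d3 = 81/20
  d7 = d3/3 + d1 - d4 = 7/12
  d8 = d5/3 = -119/60
  d9 = d8*4 + d7 - d4*4 = -547/20
Walk from origin (0, 0):
  seg 1: up by d5 = -119/20 → (0, -119/20)
  seg 2: right by d5 = -119/20 → (-119/20, -119/20)
  seg 3: left by d8 = -119/60 → (-119/30, -119/20)
  seg 4: up by d2 = 9/5 → (-119/30, -83/20)
  seg 5: right by d1 = 9/4 → (-103/60, -83/20)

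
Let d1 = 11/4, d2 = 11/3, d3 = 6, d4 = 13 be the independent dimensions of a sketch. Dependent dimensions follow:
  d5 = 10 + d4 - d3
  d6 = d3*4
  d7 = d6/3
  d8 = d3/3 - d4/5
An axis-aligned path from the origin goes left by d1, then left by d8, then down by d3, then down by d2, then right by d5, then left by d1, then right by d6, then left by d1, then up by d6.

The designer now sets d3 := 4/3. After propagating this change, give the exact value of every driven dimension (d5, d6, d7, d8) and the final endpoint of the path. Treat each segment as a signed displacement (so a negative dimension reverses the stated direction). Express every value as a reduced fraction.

d5 = 65/3
d6 = 16/3
d7 = 16/9
d8 = -97/45
endpoint = (3763/180, 1/3)

Apply edit: d3 := 4/3
  d5 = 10 + d4 - d3 = 65/3
  d6 = d3*4 = 16/3
  d7 = d6/3 = 16/9
  d8 = d3/3 - d4/5 = -97/45
Walk from origin (0, 0):
  seg 1: left by d1 = 11/4 → (-11/4, 0)
  seg 2: left by d8 = -97/45 → (-107/180, 0)
  seg 3: down by d3 = 4/3 → (-107/180, -4/3)
  seg 4: down by d2 = 11/3 → (-107/180, -5)
  seg 5: right by d5 = 65/3 → (3793/180, -5)
  seg 6: left by d1 = 11/4 → (1649/90, -5)
  seg 7: right by d6 = 16/3 → (2129/90, -5)
  seg 8: left by d1 = 11/4 → (3763/180, -5)
  seg 9: up by d6 = 16/3 → (3763/180, 1/3)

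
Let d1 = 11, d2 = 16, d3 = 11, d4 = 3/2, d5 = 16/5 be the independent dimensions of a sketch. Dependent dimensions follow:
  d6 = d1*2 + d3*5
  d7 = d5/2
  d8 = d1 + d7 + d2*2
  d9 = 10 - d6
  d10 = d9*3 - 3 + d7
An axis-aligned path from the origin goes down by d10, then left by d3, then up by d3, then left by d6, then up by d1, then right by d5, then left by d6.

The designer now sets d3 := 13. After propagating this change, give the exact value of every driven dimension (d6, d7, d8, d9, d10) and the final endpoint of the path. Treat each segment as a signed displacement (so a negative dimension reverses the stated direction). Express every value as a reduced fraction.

d6 = 87
d7 = 8/5
d8 = 223/5
d9 = -77
d10 = -1162/5
endpoint = (-919/5, 1282/5)

Apply edit: d3 := 13
  d6 = d1*2 + d3*5 = 87
  d7 = d5/2 = 8/5
  d8 = d1 + d7 + d2*2 = 223/5
  d9 = 10 - d6 = -77
  d10 = d9*3 - 3 + d7 = -1162/5
Walk from origin (0, 0):
  seg 1: down by d10 = -1162/5 → (0, 1162/5)
  seg 2: left by d3 = 13 → (-13, 1162/5)
  seg 3: up by d3 = 13 → (-13, 1227/5)
  seg 4: left by d6 = 87 → (-100, 1227/5)
  seg 5: up by d1 = 11 → (-100, 1282/5)
  seg 6: right by d5 = 16/5 → (-484/5, 1282/5)
  seg 7: left by d6 = 87 → (-919/5, 1282/5)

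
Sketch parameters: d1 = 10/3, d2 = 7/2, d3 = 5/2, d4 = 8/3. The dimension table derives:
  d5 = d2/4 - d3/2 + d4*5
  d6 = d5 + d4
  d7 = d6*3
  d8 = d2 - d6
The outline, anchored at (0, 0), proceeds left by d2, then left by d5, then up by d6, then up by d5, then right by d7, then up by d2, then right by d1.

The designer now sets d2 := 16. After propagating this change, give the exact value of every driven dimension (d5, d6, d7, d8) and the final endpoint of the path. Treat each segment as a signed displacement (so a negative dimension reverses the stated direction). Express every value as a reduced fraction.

Apply edit: d2 := 16
  d5 = d2/4 - d3/2 + d4*5 = 193/12
  d6 = d5 + d4 = 75/4
  d7 = d6*3 = 225/4
  d8 = d2 - d6 = -11/4
Walk from origin (0, 0):
  seg 1: left by d2 = 16 → (-16, 0)
  seg 2: left by d5 = 193/12 → (-385/12, 0)
  seg 3: up by d6 = 75/4 → (-385/12, 75/4)
  seg 4: up by d5 = 193/12 → (-385/12, 209/6)
  seg 5: right by d7 = 225/4 → (145/6, 209/6)
  seg 6: up by d2 = 16 → (145/6, 305/6)
  seg 7: right by d1 = 10/3 → (55/2, 305/6)

d5 = 193/12
d6 = 75/4
d7 = 225/4
d8 = -11/4
endpoint = (55/2, 305/6)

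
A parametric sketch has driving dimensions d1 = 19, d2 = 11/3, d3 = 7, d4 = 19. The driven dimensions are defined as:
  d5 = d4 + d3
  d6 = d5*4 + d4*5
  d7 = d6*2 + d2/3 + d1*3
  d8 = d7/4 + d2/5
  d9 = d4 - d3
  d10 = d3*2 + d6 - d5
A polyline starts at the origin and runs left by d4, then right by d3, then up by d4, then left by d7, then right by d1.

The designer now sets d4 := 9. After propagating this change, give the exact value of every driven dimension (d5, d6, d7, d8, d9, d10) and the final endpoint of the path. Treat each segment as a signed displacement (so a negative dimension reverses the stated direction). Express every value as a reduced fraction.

d5 = 16
d6 = 109
d7 = 2486/9
d8 = 6281/90
d9 = 2
d10 = 107
endpoint = (-2333/9, 9)

Apply edit: d4 := 9
  d5 = d4 + d3 = 16
  d6 = d5*4 + d4*5 = 109
  d7 = d6*2 + d2/3 + d1*3 = 2486/9
  d8 = d7/4 + d2/5 = 6281/90
  d9 = d4 - d3 = 2
  d10 = d3*2 + d6 - d5 = 107
Walk from origin (0, 0):
  seg 1: left by d4 = 9 → (-9, 0)
  seg 2: right by d3 = 7 → (-2, 0)
  seg 3: up by d4 = 9 → (-2, 9)
  seg 4: left by d7 = 2486/9 → (-2504/9, 9)
  seg 5: right by d1 = 19 → (-2333/9, 9)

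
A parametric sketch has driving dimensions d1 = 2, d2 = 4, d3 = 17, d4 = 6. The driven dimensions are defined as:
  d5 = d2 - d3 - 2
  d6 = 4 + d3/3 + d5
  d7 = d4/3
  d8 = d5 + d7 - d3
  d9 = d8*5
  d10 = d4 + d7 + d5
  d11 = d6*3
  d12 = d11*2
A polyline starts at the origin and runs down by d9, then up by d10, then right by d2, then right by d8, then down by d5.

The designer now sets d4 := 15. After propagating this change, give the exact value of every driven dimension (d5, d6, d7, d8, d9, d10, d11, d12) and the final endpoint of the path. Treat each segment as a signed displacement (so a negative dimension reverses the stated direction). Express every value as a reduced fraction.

d5 = -15
d6 = -16/3
d7 = 5
d8 = -27
d9 = -135
d10 = 5
d11 = -16
d12 = -32
endpoint = (-23, 155)

Apply edit: d4 := 15
  d5 = d2 - d3 - 2 = -15
  d6 = 4 + d3/3 + d5 = -16/3
  d7 = d4/3 = 5
  d8 = d5 + d7 - d3 = -27
  d9 = d8*5 = -135
  d10 = d4 + d7 + d5 = 5
  d11 = d6*3 = -16
  d12 = d11*2 = -32
Walk from origin (0, 0):
  seg 1: down by d9 = -135 → (0, 135)
  seg 2: up by d10 = 5 → (0, 140)
  seg 3: right by d2 = 4 → (4, 140)
  seg 4: right by d8 = -27 → (-23, 140)
  seg 5: down by d5 = -15 → (-23, 155)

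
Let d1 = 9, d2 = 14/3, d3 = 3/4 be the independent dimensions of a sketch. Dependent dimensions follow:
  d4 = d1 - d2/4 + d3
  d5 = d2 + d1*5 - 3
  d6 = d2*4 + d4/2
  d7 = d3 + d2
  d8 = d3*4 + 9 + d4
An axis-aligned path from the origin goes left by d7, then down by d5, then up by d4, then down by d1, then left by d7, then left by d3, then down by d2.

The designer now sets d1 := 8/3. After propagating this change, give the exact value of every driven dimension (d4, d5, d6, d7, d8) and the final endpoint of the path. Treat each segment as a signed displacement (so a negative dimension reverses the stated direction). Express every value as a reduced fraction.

d4 = 9/4
d5 = 15
d6 = 475/24
d7 = 65/12
d8 = 57/4
endpoint = (-139/12, -241/12)

Apply edit: d1 := 8/3
  d4 = d1 - d2/4 + d3 = 9/4
  d5 = d2 + d1*5 - 3 = 15
  d6 = d2*4 + d4/2 = 475/24
  d7 = d3 + d2 = 65/12
  d8 = d3*4 + 9 + d4 = 57/4
Walk from origin (0, 0):
  seg 1: left by d7 = 65/12 → (-65/12, 0)
  seg 2: down by d5 = 15 → (-65/12, -15)
  seg 3: up by d4 = 9/4 → (-65/12, -51/4)
  seg 4: down by d1 = 8/3 → (-65/12, -185/12)
  seg 5: left by d7 = 65/12 → (-65/6, -185/12)
  seg 6: left by d3 = 3/4 → (-139/12, -185/12)
  seg 7: down by d2 = 14/3 → (-139/12, -241/12)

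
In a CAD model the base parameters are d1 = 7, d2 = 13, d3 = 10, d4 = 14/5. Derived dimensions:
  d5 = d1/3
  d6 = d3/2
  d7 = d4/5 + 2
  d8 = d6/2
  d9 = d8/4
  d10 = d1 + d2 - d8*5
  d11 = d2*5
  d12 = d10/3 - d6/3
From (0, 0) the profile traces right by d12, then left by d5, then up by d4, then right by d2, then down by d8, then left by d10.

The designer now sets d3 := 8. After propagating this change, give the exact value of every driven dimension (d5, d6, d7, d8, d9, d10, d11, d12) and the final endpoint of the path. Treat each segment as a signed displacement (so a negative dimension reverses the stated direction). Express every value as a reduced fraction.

d5 = 7/3
d6 = 4
d7 = 64/25
d8 = 2
d9 = 1/2
d10 = 10
d11 = 65
d12 = 2
endpoint = (8/3, 4/5)

Apply edit: d3 := 8
  d5 = d1/3 = 7/3
  d6 = d3/2 = 4
  d7 = d4/5 + 2 = 64/25
  d8 = d6/2 = 2
  d9 = d8/4 = 1/2
  d10 = d1 + d2 - d8*5 = 10
  d11 = d2*5 = 65
  d12 = d10/3 - d6/3 = 2
Walk from origin (0, 0):
  seg 1: right by d12 = 2 → (2, 0)
  seg 2: left by d5 = 7/3 → (-1/3, 0)
  seg 3: up by d4 = 14/5 → (-1/3, 14/5)
  seg 4: right by d2 = 13 → (38/3, 14/5)
  seg 5: down by d8 = 2 → (38/3, 4/5)
  seg 6: left by d10 = 10 → (8/3, 4/5)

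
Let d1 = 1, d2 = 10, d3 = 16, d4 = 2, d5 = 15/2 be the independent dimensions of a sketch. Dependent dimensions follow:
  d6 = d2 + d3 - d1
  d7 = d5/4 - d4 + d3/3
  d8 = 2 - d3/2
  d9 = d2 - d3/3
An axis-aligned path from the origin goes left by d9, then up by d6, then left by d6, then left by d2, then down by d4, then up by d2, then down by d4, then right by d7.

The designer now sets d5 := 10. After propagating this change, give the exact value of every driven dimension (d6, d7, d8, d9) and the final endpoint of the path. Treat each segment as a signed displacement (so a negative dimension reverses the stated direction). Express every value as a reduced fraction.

Apply edit: d5 := 10
  d6 = d2 + d3 - d1 = 25
  d7 = d5/4 - d4 + d3/3 = 35/6
  d8 = 2 - d3/2 = -6
  d9 = d2 - d3/3 = 14/3
Walk from origin (0, 0):
  seg 1: left by d9 = 14/3 → (-14/3, 0)
  seg 2: up by d6 = 25 → (-14/3, 25)
  seg 3: left by d6 = 25 → (-89/3, 25)
  seg 4: left by d2 = 10 → (-119/3, 25)
  seg 5: down by d4 = 2 → (-119/3, 23)
  seg 6: up by d2 = 10 → (-119/3, 33)
  seg 7: down by d4 = 2 → (-119/3, 31)
  seg 8: right by d7 = 35/6 → (-203/6, 31)

d6 = 25
d7 = 35/6
d8 = -6
d9 = 14/3
endpoint = (-203/6, 31)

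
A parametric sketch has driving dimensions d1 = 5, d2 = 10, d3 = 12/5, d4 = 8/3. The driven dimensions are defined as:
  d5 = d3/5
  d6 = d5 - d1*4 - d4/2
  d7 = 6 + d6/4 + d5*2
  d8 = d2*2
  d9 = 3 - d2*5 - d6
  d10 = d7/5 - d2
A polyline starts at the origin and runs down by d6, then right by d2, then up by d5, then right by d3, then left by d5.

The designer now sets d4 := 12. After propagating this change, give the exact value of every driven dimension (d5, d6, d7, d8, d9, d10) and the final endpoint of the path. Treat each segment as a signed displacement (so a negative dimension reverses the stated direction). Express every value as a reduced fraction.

d5 = 12/25
d6 = -638/25
d7 = 29/50
d8 = 20
d9 = -537/25
d10 = -2471/250
endpoint = (298/25, 26)

Apply edit: d4 := 12
  d5 = d3/5 = 12/25
  d6 = d5 - d1*4 - d4/2 = -638/25
  d7 = 6 + d6/4 + d5*2 = 29/50
  d8 = d2*2 = 20
  d9 = 3 - d2*5 - d6 = -537/25
  d10 = d7/5 - d2 = -2471/250
Walk from origin (0, 0):
  seg 1: down by d6 = -638/25 → (0, 638/25)
  seg 2: right by d2 = 10 → (10, 638/25)
  seg 3: up by d5 = 12/25 → (10, 26)
  seg 4: right by d3 = 12/5 → (62/5, 26)
  seg 5: left by d5 = 12/25 → (298/25, 26)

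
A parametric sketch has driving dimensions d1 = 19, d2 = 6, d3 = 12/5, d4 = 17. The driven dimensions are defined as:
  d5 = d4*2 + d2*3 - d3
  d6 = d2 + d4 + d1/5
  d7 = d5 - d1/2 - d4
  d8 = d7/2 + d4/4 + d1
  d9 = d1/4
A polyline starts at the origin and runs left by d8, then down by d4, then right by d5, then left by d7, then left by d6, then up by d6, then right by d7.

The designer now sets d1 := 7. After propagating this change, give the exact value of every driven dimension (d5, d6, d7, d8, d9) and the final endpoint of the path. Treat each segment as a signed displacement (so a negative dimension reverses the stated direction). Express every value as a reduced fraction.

d5 = 248/5
d6 = 122/5
d7 = 291/10
d8 = 129/5
d9 = 7/4
endpoint = (-3/5, 37/5)

Apply edit: d1 := 7
  d5 = d4*2 + d2*3 - d3 = 248/5
  d6 = d2 + d4 + d1/5 = 122/5
  d7 = d5 - d1/2 - d4 = 291/10
  d8 = d7/2 + d4/4 + d1 = 129/5
  d9 = d1/4 = 7/4
Walk from origin (0, 0):
  seg 1: left by d8 = 129/5 → (-129/5, 0)
  seg 2: down by d4 = 17 → (-129/5, -17)
  seg 3: right by d5 = 248/5 → (119/5, -17)
  seg 4: left by d7 = 291/10 → (-53/10, -17)
  seg 5: left by d6 = 122/5 → (-297/10, -17)
  seg 6: up by d6 = 122/5 → (-297/10, 37/5)
  seg 7: right by d7 = 291/10 → (-3/5, 37/5)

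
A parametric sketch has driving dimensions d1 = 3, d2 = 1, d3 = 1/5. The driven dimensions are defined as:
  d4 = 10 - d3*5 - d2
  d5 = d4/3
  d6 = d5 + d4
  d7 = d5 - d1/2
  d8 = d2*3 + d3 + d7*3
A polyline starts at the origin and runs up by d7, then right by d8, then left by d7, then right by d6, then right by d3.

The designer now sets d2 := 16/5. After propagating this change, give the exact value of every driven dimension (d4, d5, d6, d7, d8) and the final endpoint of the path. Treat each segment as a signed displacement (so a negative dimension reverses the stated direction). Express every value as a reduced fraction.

Apply edit: d2 := 16/5
  d4 = 10 - d3*5 - d2 = 29/5
  d5 = d4/3 = 29/15
  d6 = d5 + d4 = 116/15
  d7 = d5 - d1/2 = 13/30
  d8 = d2*3 + d3 + d7*3 = 111/10
Walk from origin (0, 0):
  seg 1: up by d7 = 13/30 → (0, 13/30)
  seg 2: right by d8 = 111/10 → (111/10, 13/30)
  seg 3: left by d7 = 13/30 → (32/3, 13/30)
  seg 4: right by d6 = 116/15 → (92/5, 13/30)
  seg 5: right by d3 = 1/5 → (93/5, 13/30)

d4 = 29/5
d5 = 29/15
d6 = 116/15
d7 = 13/30
d8 = 111/10
endpoint = (93/5, 13/30)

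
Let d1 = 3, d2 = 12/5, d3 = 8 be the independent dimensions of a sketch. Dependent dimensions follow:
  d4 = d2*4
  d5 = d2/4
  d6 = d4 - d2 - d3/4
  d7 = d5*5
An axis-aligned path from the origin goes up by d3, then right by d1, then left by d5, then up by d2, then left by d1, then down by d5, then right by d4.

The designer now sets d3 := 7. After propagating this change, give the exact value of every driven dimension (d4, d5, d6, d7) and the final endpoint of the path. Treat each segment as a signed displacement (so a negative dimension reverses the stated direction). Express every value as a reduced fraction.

Apply edit: d3 := 7
  d4 = d2*4 = 48/5
  d5 = d2/4 = 3/5
  d6 = d4 - d2 - d3/4 = 109/20
  d7 = d5*5 = 3
Walk from origin (0, 0):
  seg 1: up by d3 = 7 → (0, 7)
  seg 2: right by d1 = 3 → (3, 7)
  seg 3: left by d5 = 3/5 → (12/5, 7)
  seg 4: up by d2 = 12/5 → (12/5, 47/5)
  seg 5: left by d1 = 3 → (-3/5, 47/5)
  seg 6: down by d5 = 3/5 → (-3/5, 44/5)
  seg 7: right by d4 = 48/5 → (9, 44/5)

d4 = 48/5
d5 = 3/5
d6 = 109/20
d7 = 3
endpoint = (9, 44/5)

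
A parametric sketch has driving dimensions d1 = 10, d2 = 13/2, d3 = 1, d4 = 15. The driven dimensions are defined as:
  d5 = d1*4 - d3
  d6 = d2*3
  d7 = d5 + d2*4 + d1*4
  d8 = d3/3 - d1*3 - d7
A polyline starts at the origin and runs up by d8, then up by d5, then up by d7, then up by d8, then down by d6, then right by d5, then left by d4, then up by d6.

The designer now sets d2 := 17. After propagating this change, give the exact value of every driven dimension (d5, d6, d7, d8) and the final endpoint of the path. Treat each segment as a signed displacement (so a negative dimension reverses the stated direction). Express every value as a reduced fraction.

Apply edit: d2 := 17
  d5 = d1*4 - d3 = 39
  d6 = d2*3 = 51
  d7 = d5 + d2*4 + d1*4 = 147
  d8 = d3/3 - d1*3 - d7 = -530/3
Walk from origin (0, 0):
  seg 1: up by d8 = -530/3 → (0, -530/3)
  seg 2: up by d5 = 39 → (0, -413/3)
  seg 3: up by d7 = 147 → (0, 28/3)
  seg 4: up by d8 = -530/3 → (0, -502/3)
  seg 5: down by d6 = 51 → (0, -655/3)
  seg 6: right by d5 = 39 → (39, -655/3)
  seg 7: left by d4 = 15 → (24, -655/3)
  seg 8: up by d6 = 51 → (24, -502/3)

d5 = 39
d6 = 51
d7 = 147
d8 = -530/3
endpoint = (24, -502/3)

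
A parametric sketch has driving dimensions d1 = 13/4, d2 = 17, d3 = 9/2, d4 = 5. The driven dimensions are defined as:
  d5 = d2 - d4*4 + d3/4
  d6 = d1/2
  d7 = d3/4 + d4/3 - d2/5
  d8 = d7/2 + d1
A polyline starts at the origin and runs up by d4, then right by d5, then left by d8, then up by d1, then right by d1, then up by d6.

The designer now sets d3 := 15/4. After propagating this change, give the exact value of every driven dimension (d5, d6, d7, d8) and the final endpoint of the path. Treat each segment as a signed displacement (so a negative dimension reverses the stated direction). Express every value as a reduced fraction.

Apply edit: d3 := 15/4
  d5 = d2 - d4*4 + d3/4 = -33/16
  d6 = d1/2 = 13/8
  d7 = d3/4 + d4/3 - d2/5 = -191/240
  d8 = d7/2 + d1 = 1369/480
Walk from origin (0, 0):
  seg 1: up by d4 = 5 → (0, 5)
  seg 2: right by d5 = -33/16 → (-33/16, 5)
  seg 3: left by d8 = 1369/480 → (-2359/480, 5)
  seg 4: up by d1 = 13/4 → (-2359/480, 33/4)
  seg 5: right by d1 = 13/4 → (-799/480, 33/4)
  seg 6: up by d6 = 13/8 → (-799/480, 79/8)

d5 = -33/16
d6 = 13/8
d7 = -191/240
d8 = 1369/480
endpoint = (-799/480, 79/8)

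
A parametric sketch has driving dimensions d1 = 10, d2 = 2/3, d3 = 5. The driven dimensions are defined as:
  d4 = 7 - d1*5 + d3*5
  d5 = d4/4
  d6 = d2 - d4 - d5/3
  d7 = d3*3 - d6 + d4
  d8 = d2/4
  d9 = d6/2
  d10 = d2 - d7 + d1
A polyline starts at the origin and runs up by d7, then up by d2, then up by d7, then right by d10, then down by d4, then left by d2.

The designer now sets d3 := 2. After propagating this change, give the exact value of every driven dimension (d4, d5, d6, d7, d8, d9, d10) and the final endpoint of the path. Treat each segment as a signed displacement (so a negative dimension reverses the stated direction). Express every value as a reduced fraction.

d4 = -33
d5 = -33/4
d6 = 437/12
d7 = -761/12
d8 = 1/6
d9 = 437/24
d10 = 889/12
endpoint = (881/12, -559/6)

Apply edit: d3 := 2
  d4 = 7 - d1*5 + d3*5 = -33
  d5 = d4/4 = -33/4
  d6 = d2 - d4 - d5/3 = 437/12
  d7 = d3*3 - d6 + d4 = -761/12
  d8 = d2/4 = 1/6
  d9 = d6/2 = 437/24
  d10 = d2 - d7 + d1 = 889/12
Walk from origin (0, 0):
  seg 1: up by d7 = -761/12 → (0, -761/12)
  seg 2: up by d2 = 2/3 → (0, -251/4)
  seg 3: up by d7 = -761/12 → (0, -757/6)
  seg 4: right by d10 = 889/12 → (889/12, -757/6)
  seg 5: down by d4 = -33 → (889/12, -559/6)
  seg 6: left by d2 = 2/3 → (881/12, -559/6)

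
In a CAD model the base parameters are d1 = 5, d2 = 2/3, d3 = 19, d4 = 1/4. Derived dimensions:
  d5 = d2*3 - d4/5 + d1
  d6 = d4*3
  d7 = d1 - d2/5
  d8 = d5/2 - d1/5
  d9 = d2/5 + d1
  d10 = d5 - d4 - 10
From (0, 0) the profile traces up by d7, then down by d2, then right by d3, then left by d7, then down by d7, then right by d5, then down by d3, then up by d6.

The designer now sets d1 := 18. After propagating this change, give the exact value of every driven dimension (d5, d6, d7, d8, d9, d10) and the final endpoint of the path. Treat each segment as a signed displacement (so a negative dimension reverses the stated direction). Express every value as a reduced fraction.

d5 = 399/20
d6 = 3/4
d7 = 268/15
d8 = 51/8
d9 = 272/15
d10 = 97/10
endpoint = (253/12, -227/12)

Apply edit: d1 := 18
  d5 = d2*3 - d4/5 + d1 = 399/20
  d6 = d4*3 = 3/4
  d7 = d1 - d2/5 = 268/15
  d8 = d5/2 - d1/5 = 51/8
  d9 = d2/5 + d1 = 272/15
  d10 = d5 - d4 - 10 = 97/10
Walk from origin (0, 0):
  seg 1: up by d7 = 268/15 → (0, 268/15)
  seg 2: down by d2 = 2/3 → (0, 86/5)
  seg 3: right by d3 = 19 → (19, 86/5)
  seg 4: left by d7 = 268/15 → (17/15, 86/5)
  seg 5: down by d7 = 268/15 → (17/15, -2/3)
  seg 6: right by d5 = 399/20 → (253/12, -2/3)
  seg 7: down by d3 = 19 → (253/12, -59/3)
  seg 8: up by d6 = 3/4 → (253/12, -227/12)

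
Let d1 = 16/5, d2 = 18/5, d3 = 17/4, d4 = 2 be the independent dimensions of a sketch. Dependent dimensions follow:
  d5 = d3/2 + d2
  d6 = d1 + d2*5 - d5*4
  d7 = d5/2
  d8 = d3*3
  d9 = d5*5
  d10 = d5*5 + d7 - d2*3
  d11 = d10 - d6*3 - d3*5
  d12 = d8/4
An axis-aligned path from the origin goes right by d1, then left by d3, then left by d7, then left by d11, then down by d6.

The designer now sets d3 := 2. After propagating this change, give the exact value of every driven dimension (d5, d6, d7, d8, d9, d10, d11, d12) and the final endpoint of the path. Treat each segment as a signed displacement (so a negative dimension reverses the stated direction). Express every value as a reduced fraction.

d5 = 23/5
d6 = 14/5
d7 = 23/10
d8 = 6
d9 = 23
d10 = 29/2
d11 = -39/10
d12 = 3/2
endpoint = (14/5, -14/5)

Apply edit: d3 := 2
  d5 = d3/2 + d2 = 23/5
  d6 = d1 + d2*5 - d5*4 = 14/5
  d7 = d5/2 = 23/10
  d8 = d3*3 = 6
  d9 = d5*5 = 23
  d10 = d5*5 + d7 - d2*3 = 29/2
  d11 = d10 - d6*3 - d3*5 = -39/10
  d12 = d8/4 = 3/2
Walk from origin (0, 0):
  seg 1: right by d1 = 16/5 → (16/5, 0)
  seg 2: left by d3 = 2 → (6/5, 0)
  seg 3: left by d7 = 23/10 → (-11/10, 0)
  seg 4: left by d11 = -39/10 → (14/5, 0)
  seg 5: down by d6 = 14/5 → (14/5, -14/5)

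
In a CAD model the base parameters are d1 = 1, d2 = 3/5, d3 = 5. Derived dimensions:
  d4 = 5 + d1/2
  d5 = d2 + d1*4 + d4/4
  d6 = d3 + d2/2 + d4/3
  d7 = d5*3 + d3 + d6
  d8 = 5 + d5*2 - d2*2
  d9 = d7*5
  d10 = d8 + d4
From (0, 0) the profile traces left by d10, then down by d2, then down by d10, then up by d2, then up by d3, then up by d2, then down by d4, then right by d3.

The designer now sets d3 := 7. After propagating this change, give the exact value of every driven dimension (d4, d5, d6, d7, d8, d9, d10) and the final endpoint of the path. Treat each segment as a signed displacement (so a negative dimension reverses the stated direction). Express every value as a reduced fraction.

Apply edit: d3 := 7
  d4 = 5 + d1/2 = 11/2
  d5 = d2 + d1*4 + d4/4 = 239/40
  d6 = d3 + d2/2 + d4/3 = 137/15
  d7 = d5*3 + d3 + d6 = 4087/120
  d8 = 5 + d5*2 - d2*2 = 63/4
  d9 = d7*5 = 4087/24
  d10 = d8 + d4 = 85/4
Walk from origin (0, 0):
  seg 1: left by d10 = 85/4 → (-85/4, 0)
  seg 2: down by d2 = 3/5 → (-85/4, -3/5)
  seg 3: down by d10 = 85/4 → (-85/4, -437/20)
  seg 4: up by d2 = 3/5 → (-85/4, -85/4)
  seg 5: up by d3 = 7 → (-85/4, -57/4)
  seg 6: up by d2 = 3/5 → (-85/4, -273/20)
  seg 7: down by d4 = 11/2 → (-85/4, -383/20)
  seg 8: right by d3 = 7 → (-57/4, -383/20)

d4 = 11/2
d5 = 239/40
d6 = 137/15
d7 = 4087/120
d8 = 63/4
d9 = 4087/24
d10 = 85/4
endpoint = (-57/4, -383/20)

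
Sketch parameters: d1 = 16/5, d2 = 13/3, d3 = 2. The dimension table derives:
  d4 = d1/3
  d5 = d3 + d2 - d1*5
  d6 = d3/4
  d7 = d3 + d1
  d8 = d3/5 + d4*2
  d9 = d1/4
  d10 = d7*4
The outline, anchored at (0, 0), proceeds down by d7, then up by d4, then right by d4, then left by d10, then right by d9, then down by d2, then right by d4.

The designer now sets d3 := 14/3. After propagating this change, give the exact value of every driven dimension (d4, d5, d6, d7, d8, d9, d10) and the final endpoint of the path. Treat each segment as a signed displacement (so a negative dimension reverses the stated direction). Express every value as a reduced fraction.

d4 = 16/15
d5 = -7
d6 = 7/6
d7 = 118/15
d8 = 46/15
d9 = 4/5
d10 = 472/15
endpoint = (-428/15, -167/15)

Apply edit: d3 := 14/3
  d4 = d1/3 = 16/15
  d5 = d3 + d2 - d1*5 = -7
  d6 = d3/4 = 7/6
  d7 = d3 + d1 = 118/15
  d8 = d3/5 + d4*2 = 46/15
  d9 = d1/4 = 4/5
  d10 = d7*4 = 472/15
Walk from origin (0, 0):
  seg 1: down by d7 = 118/15 → (0, -118/15)
  seg 2: up by d4 = 16/15 → (0, -34/5)
  seg 3: right by d4 = 16/15 → (16/15, -34/5)
  seg 4: left by d10 = 472/15 → (-152/5, -34/5)
  seg 5: right by d9 = 4/5 → (-148/5, -34/5)
  seg 6: down by d2 = 13/3 → (-148/5, -167/15)
  seg 7: right by d4 = 16/15 → (-428/15, -167/15)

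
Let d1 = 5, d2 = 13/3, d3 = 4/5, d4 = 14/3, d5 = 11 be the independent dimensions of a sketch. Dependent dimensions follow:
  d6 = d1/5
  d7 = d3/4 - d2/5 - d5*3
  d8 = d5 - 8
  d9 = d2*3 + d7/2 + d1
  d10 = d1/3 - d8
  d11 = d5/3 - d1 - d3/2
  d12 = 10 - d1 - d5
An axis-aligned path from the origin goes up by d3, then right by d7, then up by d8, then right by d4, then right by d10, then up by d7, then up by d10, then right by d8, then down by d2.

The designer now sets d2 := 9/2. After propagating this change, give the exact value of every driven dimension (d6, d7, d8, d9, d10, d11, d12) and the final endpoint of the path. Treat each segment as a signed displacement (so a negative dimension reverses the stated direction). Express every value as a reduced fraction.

Apply edit: d2 := 9/2
  d6 = d1/5 = 1
  d7 = d3/4 - d2/5 - d5*3 = -337/10
  d8 = d5 - 8 = 3
  d9 = d2*3 + d7/2 + d1 = 33/20
  d10 = d1/3 - d8 = -4/3
  d11 = d5/3 - d1 - d3/2 = -26/15
  d12 = 10 - d1 - d5 = -6
Walk from origin (0, 0):
  seg 1: up by d3 = 4/5 → (0, 4/5)
  seg 2: right by d7 = -337/10 → (-337/10, 4/5)
  seg 3: up by d8 = 3 → (-337/10, 19/5)
  seg 4: right by d4 = 14/3 → (-871/30, 19/5)
  seg 5: right by d10 = -4/3 → (-911/30, 19/5)
  seg 6: up by d7 = -337/10 → (-911/30, -299/10)
  seg 7: up by d10 = -4/3 → (-911/30, -937/30)
  seg 8: right by d8 = 3 → (-821/30, -937/30)
  seg 9: down by d2 = 9/2 → (-821/30, -536/15)

d6 = 1
d7 = -337/10
d8 = 3
d9 = 33/20
d10 = -4/3
d11 = -26/15
d12 = -6
endpoint = (-821/30, -536/15)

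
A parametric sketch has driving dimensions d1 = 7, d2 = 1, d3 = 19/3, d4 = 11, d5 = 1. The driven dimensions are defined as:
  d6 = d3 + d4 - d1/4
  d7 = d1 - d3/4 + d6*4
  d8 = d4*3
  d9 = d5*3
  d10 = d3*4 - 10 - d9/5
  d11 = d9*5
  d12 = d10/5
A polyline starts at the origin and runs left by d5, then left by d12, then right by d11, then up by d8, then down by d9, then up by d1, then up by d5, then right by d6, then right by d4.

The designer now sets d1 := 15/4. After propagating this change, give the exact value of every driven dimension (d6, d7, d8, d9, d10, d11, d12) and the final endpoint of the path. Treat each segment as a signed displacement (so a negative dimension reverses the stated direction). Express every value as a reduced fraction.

Apply edit: d1 := 15/4
  d6 = d3 + d4 - d1/4 = 787/48
  d7 = d1 - d3/4 + d6*4 = 271/4
  d8 = d4*3 = 33
  d9 = d5*3 = 3
  d10 = d3*4 - 10 - d9/5 = 221/15
  d11 = d9*5 = 15
  d12 = d10/5 = 221/75
Walk from origin (0, 0):
  seg 1: left by d5 = 1 → (-1, 0)
  seg 2: left by d12 = 221/75 → (-296/75, 0)
  seg 3: right by d11 = 15 → (829/75, 0)
  seg 4: up by d8 = 33 → (829/75, 33)
  seg 5: down by d9 = 3 → (829/75, 30)
  seg 6: up by d1 = 15/4 → (829/75, 135/4)
  seg 7: up by d5 = 1 → (829/75, 139/4)
  seg 8: right by d6 = 787/48 → (32939/1200, 139/4)
  seg 9: right by d4 = 11 → (46139/1200, 139/4)

d6 = 787/48
d7 = 271/4
d8 = 33
d9 = 3
d10 = 221/15
d11 = 15
d12 = 221/75
endpoint = (46139/1200, 139/4)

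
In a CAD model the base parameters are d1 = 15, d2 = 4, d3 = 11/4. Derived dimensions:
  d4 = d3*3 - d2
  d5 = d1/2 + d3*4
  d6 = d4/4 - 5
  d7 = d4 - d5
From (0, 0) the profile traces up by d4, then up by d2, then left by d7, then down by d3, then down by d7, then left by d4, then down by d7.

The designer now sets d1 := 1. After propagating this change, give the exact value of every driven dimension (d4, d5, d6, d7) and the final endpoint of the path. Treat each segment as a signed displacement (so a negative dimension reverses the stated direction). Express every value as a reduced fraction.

Apply edit: d1 := 1
  d4 = d3*3 - d2 = 17/4
  d5 = d1/2 + d3*4 = 23/2
  d6 = d4/4 - 5 = -63/16
  d7 = d4 - d5 = -29/4
Walk from origin (0, 0):
  seg 1: up by d4 = 17/4 → (0, 17/4)
  seg 2: up by d2 = 4 → (0, 33/4)
  seg 3: left by d7 = -29/4 → (29/4, 33/4)
  seg 4: down by d3 = 11/4 → (29/4, 11/2)
  seg 5: down by d7 = -29/4 → (29/4, 51/4)
  seg 6: left by d4 = 17/4 → (3, 51/4)
  seg 7: down by d7 = -29/4 → (3, 20)

d4 = 17/4
d5 = 23/2
d6 = -63/16
d7 = -29/4
endpoint = (3, 20)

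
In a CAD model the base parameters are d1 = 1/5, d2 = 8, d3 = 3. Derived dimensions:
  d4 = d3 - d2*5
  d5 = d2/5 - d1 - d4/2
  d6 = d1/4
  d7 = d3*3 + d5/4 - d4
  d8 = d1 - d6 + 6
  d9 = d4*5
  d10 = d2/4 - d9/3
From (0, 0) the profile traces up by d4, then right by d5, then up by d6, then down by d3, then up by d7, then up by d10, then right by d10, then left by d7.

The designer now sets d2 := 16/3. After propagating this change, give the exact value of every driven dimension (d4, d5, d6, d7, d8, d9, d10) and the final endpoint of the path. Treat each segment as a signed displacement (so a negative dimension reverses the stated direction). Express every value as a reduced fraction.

Apply edit: d2 := 16/3
  d4 = d3 - d2*5 = -71/3
  d5 = d2/5 - d1 - d4/2 = 127/10
  d6 = d1/4 = 1/20
  d7 = d3*3 + d5/4 - d4 = 4301/120
  d8 = d1 - d6 + 6 = 123/20
  d9 = d4*5 = -355/3
  d10 = d2/4 - d9/3 = 367/9
Walk from origin (0, 0):
  seg 1: up by d4 = -71/3 → (0, -71/3)
  seg 2: right by d5 = 127/10 → (127/10, -71/3)
  seg 3: up by d6 = 1/20 → (127/10, -1417/60)
  seg 4: down by d3 = 3 → (127/10, -1597/60)
  seg 5: up by d7 = 4301/120 → (127/10, 369/40)
  seg 6: up by d10 = 367/9 → (127/10, 18001/360)
  seg 7: right by d10 = 367/9 → (4813/90, 18001/360)
  seg 8: left by d7 = 4301/120 → (6349/360, 18001/360)

d4 = -71/3
d5 = 127/10
d6 = 1/20
d7 = 4301/120
d8 = 123/20
d9 = -355/3
d10 = 367/9
endpoint = (6349/360, 18001/360)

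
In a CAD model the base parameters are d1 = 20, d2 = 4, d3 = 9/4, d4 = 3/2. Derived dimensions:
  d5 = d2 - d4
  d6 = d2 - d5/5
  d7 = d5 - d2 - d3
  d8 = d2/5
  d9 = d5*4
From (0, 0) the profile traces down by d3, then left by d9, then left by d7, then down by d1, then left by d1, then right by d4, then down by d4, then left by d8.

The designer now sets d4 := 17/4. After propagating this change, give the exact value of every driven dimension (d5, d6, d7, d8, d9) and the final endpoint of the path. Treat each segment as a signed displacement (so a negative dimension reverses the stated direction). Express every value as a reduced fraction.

d5 = -1/4
d6 = 81/20
d7 = -13/2
d8 = 4/5
d9 = -1
endpoint = (-181/20, -53/2)

Apply edit: d4 := 17/4
  d5 = d2 - d4 = -1/4
  d6 = d2 - d5/5 = 81/20
  d7 = d5 - d2 - d3 = -13/2
  d8 = d2/5 = 4/5
  d9 = d5*4 = -1
Walk from origin (0, 0):
  seg 1: down by d3 = 9/4 → (0, -9/4)
  seg 2: left by d9 = -1 → (1, -9/4)
  seg 3: left by d7 = -13/2 → (15/2, -9/4)
  seg 4: down by d1 = 20 → (15/2, -89/4)
  seg 5: left by d1 = 20 → (-25/2, -89/4)
  seg 6: right by d4 = 17/4 → (-33/4, -89/4)
  seg 7: down by d4 = 17/4 → (-33/4, -53/2)
  seg 8: left by d8 = 4/5 → (-181/20, -53/2)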